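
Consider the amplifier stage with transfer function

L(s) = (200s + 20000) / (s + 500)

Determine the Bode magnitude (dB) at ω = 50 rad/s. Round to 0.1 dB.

33.0 dB

Substitute s = j50:
Numerator: 200(j50) + 20000 = 20000 + j10000
Denominator: (j50) + 500 = 500 + j50
|N| = √(20000² + 10000²) ≈ 22361, ∠N ≈ 26.57°
|D| = √(500² + 50²) ≈ 502.49, ∠D ≈ 5.71°
|L| = 22361 / 502.49 ≈ 44.5
Gain = 20 log₁₀(44.5) ≈ 32.97 dB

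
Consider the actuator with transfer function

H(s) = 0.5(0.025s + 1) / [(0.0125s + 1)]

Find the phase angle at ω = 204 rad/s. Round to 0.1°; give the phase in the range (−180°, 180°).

10.3°

At ω = 204 rad/s:
zero (1 + j204·0.025) = 1 + j5.1 → |·| ≈ 5.1971, ∠ ≈ 78.91°
pole (1 + j204·0.0125) = 1 + j2.55 → |·| ≈ 2.7391, ∠ ≈ 68.59°
∠H = (78.91°) − (68.59°) = 10.32°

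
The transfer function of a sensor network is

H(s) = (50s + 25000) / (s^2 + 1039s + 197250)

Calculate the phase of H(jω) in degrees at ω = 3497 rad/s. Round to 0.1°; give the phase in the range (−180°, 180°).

Substitute s = j3497:
Numerator: 50(j3497) + 25000 = 25000 + j174850
Denominator: (j3497)^2 + 1039(j3497) + 197250 = -12031759 + j3633383
|N| = √(25000² + 174850²) ≈ 1.7663e+05, ∠N ≈ 81.86°
|D| = √(12031759² + 3633383²) ≈ 1.2568e+07, ∠D ≈ 163.20°
∠H = 81.86° − 163.20° = -81.34°

-81.3°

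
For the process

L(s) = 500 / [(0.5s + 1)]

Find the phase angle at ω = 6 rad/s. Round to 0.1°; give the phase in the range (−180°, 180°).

At ω = 6 rad/s:
pole (1 + j6·0.5) = 1 + j3 → |·| ≈ 3.1623, ∠ ≈ 71.57°
∠L = (0°) − (71.57°) = -71.57°

-71.6°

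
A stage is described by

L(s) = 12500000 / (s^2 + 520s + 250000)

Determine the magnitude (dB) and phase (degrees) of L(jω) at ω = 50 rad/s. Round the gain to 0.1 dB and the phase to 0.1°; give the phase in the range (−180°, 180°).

34.0 dB, -6.0°

At s = jω = j50:
quadratic: (j50)² + 520·j50 + 250000 = 247500 + j26000 → |·| ≈ 2.4886e+05, ∠ ≈ 6.00°
|L| = 12500000 / 2.4886e+05 ≈ 50.229
Gain = 20 log₁₀(50.229) ≈ 34.02 dB
∠L = 0.00° − 6.00° = -6.00°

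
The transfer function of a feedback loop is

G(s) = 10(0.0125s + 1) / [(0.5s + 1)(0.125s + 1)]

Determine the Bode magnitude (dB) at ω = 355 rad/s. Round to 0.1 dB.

-44.8 dB

At ω = 355 rad/s:
zero (1 + j355·0.0125) = 1 + j4.4375 → |·| ≈ 4.5488, ∠ ≈ 77.30°
pole (1 + j355·0.5) = 1 + j177.5 → |·| ≈ 177.5, ∠ ≈ 89.68°
pole (1 + j355·0.125) = 1 + j44.375 → |·| ≈ 44.386, ∠ ≈ 88.71°
|G| = 10 · 4.5488 / (177.5 · 44.386) ≈ 0.0057737
Gain = 20 log₁₀(0.0057737) ≈ -44.77 dB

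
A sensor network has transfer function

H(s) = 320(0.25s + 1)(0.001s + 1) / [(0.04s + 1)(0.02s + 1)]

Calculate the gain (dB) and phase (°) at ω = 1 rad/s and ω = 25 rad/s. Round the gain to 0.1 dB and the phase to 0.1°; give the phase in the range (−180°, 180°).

ω = 1: 50.4 dB, 10.7°; ω = 25: 62.2 dB, 10.8°

At ω = 1 rad/s:
zero (1 + j1·0.25) = 1 + j0.25 → |·| ≈ 1.0308, ∠ ≈ 14.04°
zero (1 + j1·0.001) = 1 + j0.001 → |·| ≈ 1, ∠ ≈ 0.06°
pole (1 + j1·0.04) = 1 + j0.04 → |·| ≈ 1.0008, ∠ ≈ 2.29°
pole (1 + j1·0.02) = 1 + j0.02 → |·| ≈ 1.0002, ∠ ≈ 1.15°
|H| = 320 · 1.0308 · 1 / (1.0008 · 1.0002) ≈ 329.53
Gain = 20 log₁₀(329.53) ≈ 50.36 dB
∠H = (14.04° + 0.06°) − (2.29° + 1.15°) = 10.66°

At ω = 25 rad/s:
zero (1 + j25·0.25) = 1 + j6.25 → |·| ≈ 6.3295, ∠ ≈ 80.91°
zero (1 + j25·0.001) = 1 + j0.025 → |·| ≈ 1.0003, ∠ ≈ 1.43°
pole (1 + j25·0.04) = 1 + j1 → |·| ≈ 1.4142, ∠ ≈ 45.00°
pole (1 + j25·0.02) = 1 + j0.5 → |·| ≈ 1.118, ∠ ≈ 26.57°
|H| = 320 · 6.3295 · 1.0003 / (1.4142 · 1.118) ≈ 1281.4
Gain = 20 log₁₀(1281.4) ≈ 62.15 dB
∠H = (80.91° + 1.43°) − (45.00° + 26.57°) = 10.77°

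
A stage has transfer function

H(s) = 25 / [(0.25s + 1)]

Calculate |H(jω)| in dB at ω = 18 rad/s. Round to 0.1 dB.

14.7 dB

At ω = 18 rad/s:
pole (1 + j18·0.25) = 1 + j4.5 → |·| ≈ 4.6098, ∠ ≈ 77.47°
|H| = 25 · 1 / (4.6098) ≈ 5.4232
Gain = 20 log₁₀(5.4232) ≈ 14.69 dB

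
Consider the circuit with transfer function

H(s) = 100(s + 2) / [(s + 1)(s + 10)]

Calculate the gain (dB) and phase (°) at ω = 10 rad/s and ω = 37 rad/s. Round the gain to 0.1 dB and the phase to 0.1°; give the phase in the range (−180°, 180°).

At s = jω = j10:
zero (s+2): 2 + j10 → |·| = √(2²+10²) = √104 ≈ 10.198, ∠ = arctan(10/2) ≈ 78.69°
pole (s+1): 1 + j10 → |·| = √(1²+10²) = √101 ≈ 10.05, ∠ = arctan(10/1) ≈ 84.29°
pole (s+10): 10 + j10 → |·| = √(10²+10²) = √200 ≈ 14.142, ∠ = arctan(10/10) ≈ 45.00°
|H| = 100 · 10.198 / 142.13 ≈ 7.1751
Gain = 20 log₁₀(7.1751) ≈ 17.12 dB
∠H = 78.69° − 129.29° = -50.60°

At s = jω = j37:
zero (s+2): 2 + j37 → |·| = √(2²+37²) = √1373 ≈ 37.054, ∠ = arctan(37/2) ≈ 86.91°
pole (s+1): 1 + j37 → |·| = √(1²+37²) = √1370 ≈ 37.014, ∠ = arctan(37/1) ≈ 88.45°
pole (s+10): 10 + j37 → |·| = √(10²+37²) = √1469 ≈ 38.328, ∠ = arctan(37/10) ≈ 74.88°
|H| = 100 · 37.054 / 1418.7 ≈ 2.6118
Gain = 20 log₁₀(2.6118) ≈ 8.34 dB
∠H = 86.91° − 163.33° = -76.42°

ω = 10: 17.1 dB, -50.6°; ω = 37: 8.3 dB, -76.4°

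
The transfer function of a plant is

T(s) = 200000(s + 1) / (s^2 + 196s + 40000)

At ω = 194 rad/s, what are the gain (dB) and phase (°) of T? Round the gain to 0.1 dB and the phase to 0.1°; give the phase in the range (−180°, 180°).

60.2 dB, 3.3°

At s = jω = j194:
zero (s+1): 1 + j194 → |·| = √(1²+194²) = √37637 ≈ 194, ∠ = arctan(194/1) ≈ 89.70°
quadratic: (j194)² + 196·j194 + 40000 = 2364 + j38024 → |·| ≈ 38097, ∠ ≈ 86.44°
|T| = 200000 · 194 / 38097 ≈ 1018.5
Gain = 20 log₁₀(1018.5) ≈ 60.16 dB
∠T = 89.70° − 86.44° = 3.26°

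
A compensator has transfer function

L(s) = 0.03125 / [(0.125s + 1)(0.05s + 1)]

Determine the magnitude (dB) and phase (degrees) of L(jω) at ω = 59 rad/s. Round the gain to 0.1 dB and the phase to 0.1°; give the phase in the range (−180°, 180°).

-57.4 dB, -153.6°

At ω = 59 rad/s:
pole (1 + j59·0.125) = 1 + j7.375 → |·| ≈ 7.4425, ∠ ≈ 82.28°
pole (1 + j59·0.05) = 1 + j2.95 → |·| ≈ 3.1149, ∠ ≈ 71.27°
|L| = 0.03125 · 1 / (7.4425 · 3.1149) ≈ 0.001348
Gain = 20 log₁₀(0.001348) ≈ -57.41 dB
∠L = (0°) − (82.28° + 71.27°) = -153.55°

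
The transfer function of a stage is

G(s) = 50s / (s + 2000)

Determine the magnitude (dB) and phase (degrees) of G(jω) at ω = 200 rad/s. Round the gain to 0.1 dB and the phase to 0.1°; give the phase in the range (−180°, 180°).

13.9 dB, 84.3°

At s = jω = j200:
zero at origin: s = j200 → |·| = 200, ∠ = 90.00°
pole (s+2000): 2000 + j200 → |·| = √(2000²+200²) = √4040000 ≈ 2010, ∠ = arctan(200/2000) ≈ 5.71°
|G| = 50 · 200 / 2010 ≈ 4.9751
Gain = 20 log₁₀(4.9751) ≈ 13.94 dB
∠G = 90.00° − 5.71° = 84.29°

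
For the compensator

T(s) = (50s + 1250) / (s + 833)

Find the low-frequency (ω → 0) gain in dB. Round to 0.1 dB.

T(0) = 1250 / 833 ≈ 1.5006
20 log₁₀(1.5006) ≈ 3.53 dB

3.5 dB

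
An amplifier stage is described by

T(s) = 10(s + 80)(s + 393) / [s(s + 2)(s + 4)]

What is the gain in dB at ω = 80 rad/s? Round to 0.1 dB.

At s = jω = j80:
zero (s+80): 80 + j80 → |·| = √(80²+80²) = √12800 ≈ 113.14, ∠ = arctan(80/80) ≈ 45.00°
zero (s+393): 393 + j80 → |·| = √(393²+80²) = √160849 ≈ 401.06, ∠ = arctan(80/393) ≈ 11.51°
pole (s+2): 2 + j80 → |·| = √(2²+80²) = √6404 ≈ 80.025, ∠ = arctan(80/2) ≈ 88.57°
pole (s+4): 4 + j80 → |·| = √(4²+80²) = √6416 ≈ 80.1, ∠ = arctan(80/4) ≈ 87.14°
pole at origin: |s| = 80, ∠ = 90.00° (in denominator)
|T| = 10 · 45376 / 5.128e+05 ≈ 0.88487
Gain = 20 log₁₀(0.88487) ≈ -1.06 dB

-1.1 dB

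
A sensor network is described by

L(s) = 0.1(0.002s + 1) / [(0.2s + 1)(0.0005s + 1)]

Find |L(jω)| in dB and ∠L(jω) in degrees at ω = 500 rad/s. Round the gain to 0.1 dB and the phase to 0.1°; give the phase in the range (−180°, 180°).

At ω = 500 rad/s:
zero (1 + j500·0.002) = 1 + j1 → |·| ≈ 1.4142, ∠ ≈ 45.00°
pole (1 + j500·0.2) = 1 + j100 → |·| ≈ 100, ∠ ≈ 89.43°
pole (1 + j500·0.0005) = 1 + j0.25 → |·| ≈ 1.0308, ∠ ≈ 14.04°
|L| = 0.1 · 1.4142 / (100 · 1.0308) ≈ 0.0013719
Gain = 20 log₁₀(0.0013719) ≈ -57.25 dB
∠L = (45.00°) − (89.43° + 14.04°) = -58.47°

-57.3 dB, -58.5°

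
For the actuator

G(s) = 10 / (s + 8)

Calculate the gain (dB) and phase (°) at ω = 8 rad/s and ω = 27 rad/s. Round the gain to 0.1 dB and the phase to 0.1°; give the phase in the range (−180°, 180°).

Substitute s = j8:
Numerator: 10 = 10 + j0
Denominator: (j8) + 8 = 8 + j8
|N| = √(10² + 0²) ≈ 10, ∠N ≈ 0.00°
|D| = √(8² + 8²) ≈ 11.314, ∠D ≈ 45.00°
|G| = 10 / 11.314 ≈ 0.88386
Gain = 20 log₁₀(0.88386) ≈ -1.07 dB
∠G = 0.00° − 45.00° = -45.00°

Substitute s = j27:
Numerator: 10 = 10 + j0
Denominator: (j27) + 8 = 8 + j27
|N| = √(10² + 0²) ≈ 10, ∠N ≈ 0.00°
|D| = √(8² + 27²) ≈ 28.16, ∠D ≈ 73.50°
|G| = 10 / 28.16 ≈ 0.35511
Gain = 20 log₁₀(0.35511) ≈ -8.99 dB
∠G = 0.00° − 73.50° = -73.50°

ω = 8: -1.1 dB, -45.0°; ω = 27: -9.0 dB, -73.5°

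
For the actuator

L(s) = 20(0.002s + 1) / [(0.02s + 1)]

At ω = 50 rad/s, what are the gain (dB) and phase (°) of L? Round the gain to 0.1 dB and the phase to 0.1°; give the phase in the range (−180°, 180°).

At ω = 50 rad/s:
zero (1 + j50·0.002) = 1 + j0.1 → |·| ≈ 1.005, ∠ ≈ 5.71°
pole (1 + j50·0.02) = 1 + j1 → |·| ≈ 1.4142, ∠ ≈ 45.00°
|L| = 20 · 1.005 / (1.4142) ≈ 14.213
Gain = 20 log₁₀(14.213) ≈ 23.05 dB
∠L = (5.71°) − (45.00°) = -39.29°

23.1 dB, -39.3°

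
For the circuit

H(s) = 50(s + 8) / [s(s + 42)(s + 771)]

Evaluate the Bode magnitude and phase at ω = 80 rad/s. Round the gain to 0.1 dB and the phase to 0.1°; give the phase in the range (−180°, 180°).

-62.9 dB, -73.9°

At s = jω = j80:
zero (s+8): 8 + j80 → |·| = √(8²+80²) = √6464 ≈ 80.399, ∠ = arctan(80/8) ≈ 84.29°
pole (s+42): 42 + j80 → |·| = √(42²+80²) = √8164 ≈ 90.355, ∠ = arctan(80/42) ≈ 62.30°
pole (s+771): 771 + j80 → |·| = √(771²+80²) = √600841 ≈ 775.14, ∠ = arctan(80/771) ≈ 5.92°
pole at origin: |s| = 80, ∠ = 90.00° (in denominator)
|H| = 50 · 80.399 / 5.603e+06 ≈ 0.00071746
Gain = 20 log₁₀(0.00071746) ≈ -62.88 dB
∠H = 84.29° − 158.22° = -73.93°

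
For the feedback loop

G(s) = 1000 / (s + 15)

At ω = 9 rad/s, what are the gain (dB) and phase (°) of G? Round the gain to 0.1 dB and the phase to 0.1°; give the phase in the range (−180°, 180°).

35.1 dB, -31.0°

Substitute s = j9:
Numerator: 1000 = 1000 + j0
Denominator: (j9) + 15 = 15 + j9
|N| = √(1000² + 0²) ≈ 1000, ∠N ≈ 0.00°
|D| = √(15² + 9²) ≈ 17.493, ∠D ≈ 30.96°
|G| = 1000 / 17.493 ≈ 57.166
Gain = 20 log₁₀(57.166) ≈ 35.14 dB
∠G = 0.00° − 30.96° = -30.96°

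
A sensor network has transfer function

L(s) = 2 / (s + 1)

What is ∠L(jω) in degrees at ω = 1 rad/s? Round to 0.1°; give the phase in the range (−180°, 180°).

-45.0°

At s = jω = j1:
pole (s+1): 1 + j1 → |·| = √(1²+1²) = √2 ≈ 1.4142, ∠ = arctan(1/1) ≈ 45.00°
∠L = 0.00° − 45.00° = -45.00°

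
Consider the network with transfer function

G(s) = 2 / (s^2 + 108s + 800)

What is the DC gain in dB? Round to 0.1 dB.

G(0) = 2 / 800 = 0.0025
20 log₁₀(0.0025) ≈ -52.04 dB

-52.0 dB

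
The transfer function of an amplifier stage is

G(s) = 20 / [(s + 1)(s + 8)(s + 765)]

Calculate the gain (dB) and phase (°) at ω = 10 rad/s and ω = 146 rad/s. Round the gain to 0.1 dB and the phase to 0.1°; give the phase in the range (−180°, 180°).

ω = 10: -73.8 dB, -136.4°; ω = 146: -118.4 dB, 172.7°

At s = jω = j10:
pole (s+1): 1 + j10 → |·| = √(1²+10²) = √101 ≈ 10.05, ∠ = arctan(10/1) ≈ 84.29°
pole (s+8): 8 + j10 → |·| = √(8²+10²) = √164 ≈ 12.806, ∠ = arctan(10/8) ≈ 51.34°
pole (s+765): 765 + j10 → |·| = √(765²+10²) = √585325 ≈ 765.07, ∠ = arctan(10/765) ≈ 0.75°
|G| = 20 / 98465 ≈ 0.00020312
Gain = 20 log₁₀(0.00020312) ≈ -73.84 dB
∠G = 0.00° − 136.38° = -136.38°

At s = jω = j146:
pole (s+1): 1 + j146 → |·| = √(1²+146²) = √21317 ≈ 146, ∠ = arctan(146/1) ≈ 89.61°
pole (s+8): 8 + j146 → |·| = √(8²+146²) = √21380 ≈ 146.22, ∠ = arctan(146/8) ≈ 86.86°
pole (s+765): 765 + j146 → |·| = √(765²+146²) = √606541 ≈ 778.81, ∠ = arctan(146/765) ≈ 10.80°
|G| = 20 / 1.6626e+07 ≈ 1.2029e-06
Gain = 20 log₁₀(1.2029e-06) ≈ -118.40 dB
∠G = 0.00° − 187.27° = -187.27° ≡ 172.73° (principal value)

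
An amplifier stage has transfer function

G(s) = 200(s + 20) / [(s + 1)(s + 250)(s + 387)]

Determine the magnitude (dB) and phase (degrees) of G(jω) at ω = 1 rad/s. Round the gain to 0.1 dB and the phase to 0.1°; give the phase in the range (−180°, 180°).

-30.7 dB, -42.5°

At s = jω = j1:
zero (s+20): 20 + j1 → |·| = √(20²+1²) = √401 ≈ 20.025, ∠ = arctan(1/20) ≈ 2.86°
pole (s+1): 1 + j1 → |·| = √(1²+1²) = √2 ≈ 1.4142, ∠ = arctan(1/1) ≈ 45.00°
pole (s+250): 250 + j1 → |·| = √(250²+1²) = √62501 ≈ 250, ∠ = arctan(1/250) ≈ 0.23°
pole (s+387): 387 + j1 → |·| = √(387²+1²) = √149770 ≈ 387, ∠ = arctan(1/387) ≈ 0.15°
|G| = 200 · 20.025 / 1.3682e+05 ≈ 0.029272
Gain = 20 log₁₀(0.029272) ≈ -30.67 dB
∠G = 2.86° − 45.38° = -42.52°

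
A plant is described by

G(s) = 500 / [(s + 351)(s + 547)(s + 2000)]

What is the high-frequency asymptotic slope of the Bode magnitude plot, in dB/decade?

Each pole contributes −20 dB/decade at high frequency; each zero contributes +20 dB/decade.
Net: 0 zero(s) − 3 pole(s) → -60 dB/decade.

-60 dB/decade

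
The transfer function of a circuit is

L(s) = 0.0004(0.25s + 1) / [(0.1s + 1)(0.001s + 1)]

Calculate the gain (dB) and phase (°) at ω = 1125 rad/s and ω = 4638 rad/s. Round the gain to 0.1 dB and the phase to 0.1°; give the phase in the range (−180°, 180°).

ω = 1125: -63.6 dB, -48.1°; ω = 4638: -73.5 dB, -77.8°

At ω = 1125 rad/s:
zero (1 + j1125·0.25) = 1 + j281.25 → |·| ≈ 281.25, ∠ ≈ 89.80°
pole (1 + j1125·0.1) = 1 + j112.5 → |·| ≈ 112.5, ∠ ≈ 89.49°
pole (1 + j1125·0.001) = 1 + j1.125 → |·| ≈ 1.5052, ∠ ≈ 48.37°
|L| = 0.0004 · 281.25 / (112.5 · 1.5052) ≈ 0.00066436
Gain = 20 log₁₀(0.00066436) ≈ -63.55 dB
∠L = (89.80°) − (89.49° + 48.37°) = -48.06°

At ω = 4638 rad/s:
zero (1 + j4638·0.25) = 1 + j1159.5 → |·| ≈ 1159.5, ∠ ≈ 89.95°
pole (1 + j4638·0.1) = 1 + j463.8 → |·| ≈ 463.8, ∠ ≈ 89.88°
pole (1 + j4638·0.001) = 1 + j4.638 → |·| ≈ 4.7446, ∠ ≈ 77.83°
|L| = 0.0004 · 1159.5 / (463.8 · 4.7446) ≈ 0.00021077
Gain = 20 log₁₀(0.00021077) ≈ -73.52 dB
∠L = (89.95°) − (89.88° + 77.83°) = -77.76°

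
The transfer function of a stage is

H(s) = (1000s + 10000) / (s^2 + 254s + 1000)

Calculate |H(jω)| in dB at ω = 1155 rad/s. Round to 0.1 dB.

Substitute s = j1155:
Numerator: 1000(j1155) + 10000 = 10000 + j1155000
Denominator: (j1155)^2 + 254(j1155) + 1000 = -1333025 + j293370
|N| = √(10000² + 1155000²) ≈ 1.155e+06, ∠N ≈ 89.50°
|D| = √(1333025² + 293370²) ≈ 1.3649e+06, ∠D ≈ 167.59°
|H| = 1.155e+06 / 1.3649e+06 ≈ 0.84622
Gain = 20 log₁₀(0.84622) ≈ -1.45 dB

-1.5 dB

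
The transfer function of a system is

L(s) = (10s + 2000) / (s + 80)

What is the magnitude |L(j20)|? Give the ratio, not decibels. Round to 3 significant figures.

Substitute s = j20:
Numerator: 10(j20) + 2000 = 2000 + j200
Denominator: (j20) + 80 = 80 + j20
|N| = √(2000² + 200²) ≈ 2010, ∠N ≈ 5.71°
|D| = √(80² + 20²) ≈ 82.462, ∠D ≈ 14.04°
|L| = 2010 / 82.462 ≈ 24.375

24.4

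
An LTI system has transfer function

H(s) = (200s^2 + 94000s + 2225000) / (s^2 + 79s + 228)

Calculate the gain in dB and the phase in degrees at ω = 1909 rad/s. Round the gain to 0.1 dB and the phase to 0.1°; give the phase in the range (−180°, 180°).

46.2 dB, -11.5°

Substitute s = j1909:
Numerator: 200(j1909)^2 + 94000(j1909) + 2225000 = -726631200 + j179446000
Denominator: (j1909)^2 + 79(j1909) + 228 = -3644053 + j150811
|N| = √(726631200² + 179446000²) ≈ 7.4846e+08, ∠N ≈ 166.13°
|D| = √(3644053² + 150811²) ≈ 3.6472e+06, ∠D ≈ 177.63°
|H| = 7.4846e+08 / 3.6472e+06 ≈ 205.21
Gain = 20 log₁₀(205.21) ≈ 46.24 dB
∠H = 166.13° − 177.63° = -11.50°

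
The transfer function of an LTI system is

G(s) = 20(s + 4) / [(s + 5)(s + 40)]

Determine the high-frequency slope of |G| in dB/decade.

Each pole contributes −20 dB/decade at high frequency; each zero contributes +20 dB/decade.
Net: 1 zero(s) − 2 pole(s) → -20 dB/decade.

-20 dB/decade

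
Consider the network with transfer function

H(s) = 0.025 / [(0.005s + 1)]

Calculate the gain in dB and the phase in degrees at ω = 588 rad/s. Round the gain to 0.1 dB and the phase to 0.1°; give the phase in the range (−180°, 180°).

-41.9 dB, -71.2°

At ω = 588 rad/s:
pole (1 + j588·0.005) = 1 + j2.94 → |·| ≈ 3.1054, ∠ ≈ 71.21°
|H| = 0.025 · 1 / (3.1054) ≈ 0.0080505
Gain = 20 log₁₀(0.0080505) ≈ -41.88 dB
∠H = (0°) − (71.21°) = -71.21°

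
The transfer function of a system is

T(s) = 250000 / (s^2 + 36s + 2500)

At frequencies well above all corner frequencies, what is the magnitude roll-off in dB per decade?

Each pole contributes −20 dB/decade at high frequency; each zero contributes +20 dB/decade.
Net: 0 zero(s) − 2 pole(s) → -40 dB/decade.

-40 dB/decade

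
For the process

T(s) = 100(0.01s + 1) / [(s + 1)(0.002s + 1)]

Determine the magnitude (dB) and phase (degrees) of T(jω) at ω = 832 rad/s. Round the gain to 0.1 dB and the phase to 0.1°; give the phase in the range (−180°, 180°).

-5.7 dB, -65.8°

At ω = 832 rad/s:
zero (1 + j832·0.01) = 1 + j8.32 → |·| ≈ 8.3799, ∠ ≈ 83.15°
pole (1 + j832·1) = 1 + j832 → |·| ≈ 832, ∠ ≈ 89.93°
pole (1 + j832·0.002) = 1 + j1.664 → |·| ≈ 1.9414, ∠ ≈ 59.00°
|T| = 100 · 8.3799 / (832 · 1.9414) ≈ 0.5188
Gain = 20 log₁₀(0.5188) ≈ -5.70 dB
∠T = (83.15°) − (89.93° + 59.00°) = -65.78°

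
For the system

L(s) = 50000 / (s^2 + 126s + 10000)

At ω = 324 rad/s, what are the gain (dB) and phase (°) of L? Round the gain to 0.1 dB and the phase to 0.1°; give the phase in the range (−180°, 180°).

-6.3 dB, -156.7°

At s = jω = j324:
quadratic: (j324)² + 126·j324 + 10000 = -94976 + j40824 → |·| ≈ 1.0338e+05, ∠ ≈ 156.74°
|L| = 50000 / 1.0338e+05 ≈ 0.48365
Gain = 20 log₁₀(0.48365) ≈ -6.31 dB
∠L = 0.00° − 156.74° = -156.74°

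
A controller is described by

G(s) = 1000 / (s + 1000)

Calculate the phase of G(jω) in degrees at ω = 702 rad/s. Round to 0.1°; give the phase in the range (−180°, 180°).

-35.1°

At s = jω = j702:
pole (s+1000): 1000 + j702 → |·| = √(1000²+702²) = √1492804 ≈ 1221.8, ∠ = arctan(702/1000) ≈ 35.07°
∠G = 0.00° − 35.07° = -35.07°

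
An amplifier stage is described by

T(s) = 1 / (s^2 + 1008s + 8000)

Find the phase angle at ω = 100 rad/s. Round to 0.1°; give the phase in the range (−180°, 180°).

-91.1°

Substitute s = j100:
Numerator: 1 = 1 + j0
Denominator: (j100)^2 + 1008(j100) + 8000 = -2000 + j100800
|N| = √(1² + 0²) ≈ 1, ∠N ≈ 0.00°
|D| = √(2000² + 100800²) ≈ 1.0082e+05, ∠D ≈ 91.14°
∠T = 0.00° − 91.14° = -91.14°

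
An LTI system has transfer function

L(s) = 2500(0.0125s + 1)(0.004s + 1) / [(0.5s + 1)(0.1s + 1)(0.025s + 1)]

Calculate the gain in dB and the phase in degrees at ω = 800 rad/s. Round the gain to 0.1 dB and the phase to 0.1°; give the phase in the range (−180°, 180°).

-17.6 dB, -109.3°

At ω = 800 rad/s:
zero (1 + j800·0.0125) = 1 + j10 → |·| ≈ 10.05, ∠ ≈ 84.29°
zero (1 + j800·0.004) = 1 + j3.2 → |·| ≈ 3.3526, ∠ ≈ 72.65°
pole (1 + j800·0.5) = 1 + j400 → |·| ≈ 400, ∠ ≈ 89.86°
pole (1 + j800·0.1) = 1 + j80 → |·| ≈ 80.006, ∠ ≈ 89.28°
pole (1 + j800·0.025) = 1 + j20 → |·| ≈ 20.025, ∠ ≈ 87.14°
|L| = 2500 · 10.05 · 3.3526 / (400 · 80.006 · 20.025) ≈ 0.13144
Gain = 20 log₁₀(0.13144) ≈ -17.63 dB
∠L = (84.29° + 72.65°) − (89.86° + 89.28° + 87.14°) = -109.34°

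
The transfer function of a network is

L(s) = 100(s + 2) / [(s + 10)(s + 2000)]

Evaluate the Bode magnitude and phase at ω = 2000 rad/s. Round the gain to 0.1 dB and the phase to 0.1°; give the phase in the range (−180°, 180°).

At s = jω = j2000:
zero (s+2): 2 + j2000 → |·| = √(2²+2000²) = √4000004 ≈ 2000, ∠ = arctan(2000/2) ≈ 89.94°
pole (s+10): 10 + j2000 → |·| = √(10²+2000²) = √4000100 ≈ 2000, ∠ = arctan(2000/10) ≈ 89.71°
pole (s+2000): 2000 + j2000 → |·| = √(2000²+2000²) = √8000000 ≈ 2828.4, ∠ = arctan(2000/2000) ≈ 45.00°
|L| = 100 · 2000 / 5.6568e+06 ≈ 0.035356
Gain = 20 log₁₀(0.035356) ≈ -29.03 dB
∠L = 89.94° − 134.71° = -44.77°

-29.0 dB, -44.8°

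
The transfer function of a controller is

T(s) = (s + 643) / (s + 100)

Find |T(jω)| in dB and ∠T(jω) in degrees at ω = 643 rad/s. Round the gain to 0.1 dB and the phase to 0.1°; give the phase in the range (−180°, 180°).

2.9 dB, -36.2°

At s = jω = j643:
zero (s+643): 643 + j643 → |·| = √(643²+643²) = √826898 ≈ 909.34, ∠ = arctan(643/643) ≈ 45.00°
pole (s+100): 100 + j643 → |·| = √(100²+643²) = √423449 ≈ 650.73, ∠ = arctan(643/100) ≈ 81.16°
|T| = 1 · 909.34 / 650.73 ≈ 1.3974
Gain = 20 log₁₀(1.3974) ≈ 2.91 dB
∠T = 45.00° − 81.16° = -36.16°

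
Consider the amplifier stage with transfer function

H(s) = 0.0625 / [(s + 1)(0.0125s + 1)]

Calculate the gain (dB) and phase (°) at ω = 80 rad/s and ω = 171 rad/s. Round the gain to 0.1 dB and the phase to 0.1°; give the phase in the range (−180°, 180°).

At ω = 80 rad/s:
pole (1 + j80·1) = 1 + j80 → |·| ≈ 80.006, ∠ ≈ 89.28°
pole (1 + j80·0.0125) = 1 + j1 → |·| ≈ 1.4142, ∠ ≈ 45.00°
|H| = 0.0625 · 1 / (80.006 · 1.4142) ≈ 0.00055239
Gain = 20 log₁₀(0.00055239) ≈ -65.16 dB
∠H = (0°) − (89.28° + 45.00°) = -134.28°

At ω = 171 rad/s:
pole (1 + j171·1) = 1 + j171 → |·| ≈ 171, ∠ ≈ 89.66°
pole (1 + j171·0.0125) = 1 + j2.1375 → |·| ≈ 2.3599, ∠ ≈ 64.93°
|H| = 0.0625 · 1 / (171 · 2.3599) ≈ 0.00015488
Gain = 20 log₁₀(0.00015488) ≈ -76.20 dB
∠H = (0°) − (89.66° + 64.93°) = -154.59°

ω = 80: -65.2 dB, -134.3°; ω = 171: -76.2 dB, -154.6°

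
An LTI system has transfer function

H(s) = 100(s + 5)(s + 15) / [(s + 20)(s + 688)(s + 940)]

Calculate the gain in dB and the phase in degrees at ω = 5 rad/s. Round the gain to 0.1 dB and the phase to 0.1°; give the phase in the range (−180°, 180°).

-61.5 dB, 48.7°

At s = jω = j5:
zero (s+5): 5 + j5 → |·| = √(5²+5²) = √50 ≈ 7.0711, ∠ = arctan(5/5) ≈ 45.00°
zero (s+15): 15 + j5 → |·| = √(15²+5²) = √250 ≈ 15.811, ∠ = arctan(5/15) ≈ 18.43°
pole (s+20): 20 + j5 → |·| = √(20²+5²) = √425 ≈ 20.616, ∠ = arctan(5/20) ≈ 14.04°
pole (s+688): 688 + j5 → |·| = √(688²+5²) = √473369 ≈ 688.02, ∠ = arctan(5/688) ≈ 0.42°
pole (s+940): 940 + j5 → |·| = √(940²+5²) = √883625 ≈ 940.01, ∠ = arctan(5/940) ≈ 0.30°
|H| = 100 · 111.8 / 1.3333e+07 ≈ 0.00083852
Gain = 20 log₁₀(0.00083852) ≈ -61.53 dB
∠H = 63.43° − 14.76° = 48.67°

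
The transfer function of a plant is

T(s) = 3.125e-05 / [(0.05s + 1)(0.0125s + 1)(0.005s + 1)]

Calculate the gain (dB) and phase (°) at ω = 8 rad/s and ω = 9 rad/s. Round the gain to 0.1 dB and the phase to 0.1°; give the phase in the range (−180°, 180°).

At ω = 8 rad/s:
pole (1 + j8·0.05) = 1 + j0.4 → |·| ≈ 1.077, ∠ ≈ 21.80°
pole (1 + j8·0.0125) = 1 + j0.1 → |·| ≈ 1.005, ∠ ≈ 5.71°
pole (1 + j8·0.005) = 1 + j0.04 → |·| ≈ 1.0008, ∠ ≈ 2.29°
|T| = 3.125e-05 · 1 / (1.077 · 1.005 · 1.0008) ≈ 2.8848e-05
Gain = 20 log₁₀(2.8848e-05) ≈ -90.80 dB
∠T = (0°) − (21.80° + 5.71° + 2.29°) = -29.80°

At ω = 9 rad/s:
pole (1 + j9·0.05) = 1 + j0.45 → |·| ≈ 1.0966, ∠ ≈ 24.23°
pole (1 + j9·0.0125) = 1 + j0.1125 → |·| ≈ 1.0063, ∠ ≈ 6.42°
pole (1 + j9·0.005) = 1 + j0.045 → |·| ≈ 1.001, ∠ ≈ 2.58°
|T| = 3.125e-05 · 1 / (1.0966 · 1.0063 · 1.001) ≈ 2.829e-05
Gain = 20 log₁₀(2.829e-05) ≈ -90.97 dB
∠T = (0°) − (24.23° + 6.42° + 2.58°) = -33.23°

ω = 8: -90.8 dB, -29.8°; ω = 9: -91.0 dB, -33.2°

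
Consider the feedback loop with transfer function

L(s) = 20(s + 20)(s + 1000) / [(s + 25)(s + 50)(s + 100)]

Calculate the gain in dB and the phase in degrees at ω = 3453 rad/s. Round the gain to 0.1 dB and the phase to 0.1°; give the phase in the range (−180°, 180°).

At s = jω = j3453:
zero (s+20): 20 + j3453 → |·| = √(20²+3453²) = √11923609 ≈ 3453.1, ∠ = arctan(3453/20) ≈ 89.67°
zero (s+1000): 1000 + j3453 → |·| = √(1000²+3453²) = √12923209 ≈ 3594.9, ∠ = arctan(3453/1000) ≈ 73.85°
pole (s+25): 25 + j3453 → |·| = √(25²+3453²) = √11923834 ≈ 3453.1, ∠ = arctan(3453/25) ≈ 89.59°
pole (s+50): 50 + j3453 → |·| = √(50²+3453²) = √11925709 ≈ 3453.4, ∠ = arctan(3453/50) ≈ 89.17°
pole (s+100): 100 + j3453 → |·| = √(100²+3453²) = √11933209 ≈ 3454.4, ∠ = arctan(3453/100) ≈ 88.34°
|L| = 20 · 1.2414e+07 / 4.1193e+10 ≈ 0.0060272
Gain = 20 log₁₀(0.0060272) ≈ -44.40 dB
∠L = 163.52° − 267.10° = -103.58°

-44.4 dB, -103.6°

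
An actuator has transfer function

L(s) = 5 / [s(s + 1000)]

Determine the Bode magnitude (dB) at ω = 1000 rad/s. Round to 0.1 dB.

At s = jω = j1000:
pole (s+1000): 1000 + j1000 → |·| = √(1000²+1000²) = √2000000 ≈ 1414.2, ∠ = arctan(1000/1000) ≈ 45.00°
pole at origin: |s| = 1000, ∠ = 90.00° (in denominator)
|L| = 5 / 1.4142e+06 ≈ 3.5356e-06
Gain = 20 log₁₀(3.5356e-06) ≈ -109.03 dB

-109.0 dB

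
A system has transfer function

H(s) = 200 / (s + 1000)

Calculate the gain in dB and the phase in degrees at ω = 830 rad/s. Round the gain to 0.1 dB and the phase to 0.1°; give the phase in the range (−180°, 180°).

-16.3 dB, -39.7°

Substitute s = j830:
Numerator: 200 = 200 + j0
Denominator: (j830) + 1000 = 1000 + j830
|N| = √(200² + 0²) ≈ 200, ∠N ≈ 0.00°
|D| = √(1000² + 830²) ≈ 1299.6, ∠D ≈ 39.69°
|H| = 200 / 1299.6 ≈ 0.15389
Gain = 20 log₁₀(0.15389) ≈ -16.26 dB
∠H = 0.00° − 39.69° = -39.69°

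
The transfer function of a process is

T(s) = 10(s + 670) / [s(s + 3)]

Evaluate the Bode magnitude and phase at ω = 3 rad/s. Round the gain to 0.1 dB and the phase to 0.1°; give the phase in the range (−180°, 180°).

At s = jω = j3:
zero (s+670): 670 + j3 → |·| = √(670²+3²) = √448909 ≈ 670.01, ∠ = arctan(3/670) ≈ 0.26°
pole (s+3): 3 + j3 → |·| = √(3²+3²) = √18 ≈ 4.2426, ∠ = arctan(3/3) ≈ 45.00°
pole at origin: |s| = 3, ∠ = 90.00° (in denominator)
|T| = 10 · 670.01 / 12.728 ≈ 526.41
Gain = 20 log₁₀(526.41) ≈ 54.43 dB
∠T = 0.26° − 135.00° = -134.74°

54.4 dB, -134.7°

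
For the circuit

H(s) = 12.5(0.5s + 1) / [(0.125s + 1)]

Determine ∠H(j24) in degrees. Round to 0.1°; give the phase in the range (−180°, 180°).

At ω = 24 rad/s:
zero (1 + j24·0.5) = 1 + j12 → |·| ≈ 12.042, ∠ ≈ 85.24°
pole (1 + j24·0.125) = 1 + j3 → |·| ≈ 3.1623, ∠ ≈ 71.57°
∠H = (85.24°) − (71.57°) = 13.67°

13.7°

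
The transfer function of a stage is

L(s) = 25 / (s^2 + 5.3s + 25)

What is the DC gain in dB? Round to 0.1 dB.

L(0) = 25 / 25 = 1
20 log₁₀(1) ≈ 0.00 dB

0.0 dB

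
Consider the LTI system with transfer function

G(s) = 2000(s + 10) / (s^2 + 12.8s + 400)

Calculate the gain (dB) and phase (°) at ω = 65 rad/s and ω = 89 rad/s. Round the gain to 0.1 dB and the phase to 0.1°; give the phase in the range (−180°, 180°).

ω = 65: 30.5 dB, -86.5°; ω = 89: 27.4 dB, -87.8°

At s = jω = j65:
zero (s+10): 10 + j65 → |·| = √(10²+65²) = √4325 ≈ 65.765, ∠ = arctan(65/10) ≈ 81.25°
quadratic: (j65)² + 12.8·j65 + 400 = -3825 + j832 → |·| ≈ 3914.4, ∠ ≈ 167.73°
|G| = 2000 · 65.765 / 3914.4 ≈ 33.602
Gain = 20 log₁₀(33.602) ≈ 30.53 dB
∠G = 81.25° − 167.73° = -86.48°

At s = jω = j89:
zero (s+10): 10 + j89 → |·| = √(10²+89²) = √8021 ≈ 89.56, ∠ = arctan(89/10) ≈ 83.59°
quadratic: (j89)² + 12.8·j89 + 400 = -7521 + j1139.2 → |·| ≈ 7606.8, ∠ ≈ 171.39°
|G| = 2000 · 89.56 / 7606.8 ≈ 23.547
Gain = 20 log₁₀(23.547) ≈ 27.44 dB
∠G = 83.59° − 171.39° = -87.80°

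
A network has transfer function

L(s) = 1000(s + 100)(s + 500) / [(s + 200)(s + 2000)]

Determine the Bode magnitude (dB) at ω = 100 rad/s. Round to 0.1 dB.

At s = jω = j100:
zero (s+100): 100 + j100 → |·| = √(100²+100²) = √20000 ≈ 141.42, ∠ = arctan(100/100) ≈ 45.00°
zero (s+500): 500 + j100 → |·| = √(500²+100²) = √260000 ≈ 509.9, ∠ = arctan(100/500) ≈ 11.31°
pole (s+200): 200 + j100 → |·| = √(200²+100²) = √50000 ≈ 223.61, ∠ = arctan(100/200) ≈ 26.57°
pole (s+2000): 2000 + j100 → |·| = √(2000²+100²) = √4010000 ≈ 2002.5, ∠ = arctan(100/2000) ≈ 2.86°
|L| = 1000 · 72110 / 4.4778e+05 ≈ 161.04
Gain = 20 log₁₀(161.04) ≈ 44.14 dB

44.1 dB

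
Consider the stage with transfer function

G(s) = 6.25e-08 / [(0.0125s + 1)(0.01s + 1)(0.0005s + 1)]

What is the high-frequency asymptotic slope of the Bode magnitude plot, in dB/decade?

-60 dB/decade

Each pole contributes −20 dB/decade at high frequency; each zero contributes +20 dB/decade.
Net: 0 zero(s) − 3 pole(s) → -60 dB/decade.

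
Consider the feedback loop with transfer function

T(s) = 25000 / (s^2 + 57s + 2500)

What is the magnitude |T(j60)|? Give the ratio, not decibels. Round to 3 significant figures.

6.96

At s = jω = j60:
quadratic: (j60)² + 57·j60 + 2500 = -1100 + j3420 → |·| ≈ 3592.5, ∠ ≈ 107.83°
|T| = 25000 / 3592.5 ≈ 6.9589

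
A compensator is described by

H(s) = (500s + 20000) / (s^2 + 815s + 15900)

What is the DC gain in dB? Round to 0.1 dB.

H(0) = 20000 / 15900 ≈ 1.2579
20 log₁₀(1.2579) ≈ 1.99 dB

2.0 dB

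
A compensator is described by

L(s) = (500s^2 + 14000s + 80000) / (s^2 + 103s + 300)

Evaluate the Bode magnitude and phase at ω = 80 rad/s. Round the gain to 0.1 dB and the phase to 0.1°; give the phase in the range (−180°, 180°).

Substitute s = j80:
Numerator: 500(j80)^2 + 14000(j80) + 80000 = -3120000 + j1120000
Denominator: (j80)^2 + 103(j80) + 300 = -6100 + j8240
|N| = √(3120000² + 1120000²) ≈ 3.3149e+06, ∠N ≈ 160.25°
|D| = √(6100² + 8240²) ≈ 10252, ∠D ≈ 126.51°
|L| = 3.3149e+06 / 10252 ≈ 323.34
Gain = 20 log₁₀(323.34) ≈ 50.19 dB
∠L = 160.25° − 126.51° = 33.74°

50.2 dB, 33.7°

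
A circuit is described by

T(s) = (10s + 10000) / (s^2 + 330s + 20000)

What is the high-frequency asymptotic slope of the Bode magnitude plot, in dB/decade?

-20 dB/decade

Each pole contributes −20 dB/decade at high frequency; each zero contributes +20 dB/decade.
Net: 1 zero(s) − 2 pole(s) → -20 dB/decade.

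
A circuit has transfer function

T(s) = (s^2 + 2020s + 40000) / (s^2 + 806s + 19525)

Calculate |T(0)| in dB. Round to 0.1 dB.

6.2 dB

T(0) = 40000 / 19525 ≈ 2.0487
20 log₁₀(2.0487) ≈ 6.23 dB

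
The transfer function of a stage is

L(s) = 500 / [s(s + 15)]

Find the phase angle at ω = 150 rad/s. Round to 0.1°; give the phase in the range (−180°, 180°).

-174.3°

At s = jω = j150:
pole (s+15): 15 + j150 → |·| = √(15²+150²) = √22725 ≈ 150.75, ∠ = arctan(150/15) ≈ 84.29°
pole at origin: |s| = 150, ∠ = 90.00° (in denominator)
∠L = 0.00° − 174.29° = -174.29°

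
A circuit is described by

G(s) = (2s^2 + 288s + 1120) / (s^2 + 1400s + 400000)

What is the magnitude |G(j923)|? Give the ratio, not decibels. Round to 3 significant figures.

1.26

Substitute s = j923:
Numerator: 2(j923)^2 + 288(j923) + 1120 = -1702738 + j265824
Denominator: (j923)^2 + 1400(j923) + 400000 = -451929 + j1292200
|N| = √(1702738² + 265824²) ≈ 1.7234e+06, ∠N ≈ 171.13°
|D| = √(451929² + 1292200²) ≈ 1.3689e+06, ∠D ≈ 109.28°
|G| = 1.7234e+06 / 1.3689e+06 ≈ 1.259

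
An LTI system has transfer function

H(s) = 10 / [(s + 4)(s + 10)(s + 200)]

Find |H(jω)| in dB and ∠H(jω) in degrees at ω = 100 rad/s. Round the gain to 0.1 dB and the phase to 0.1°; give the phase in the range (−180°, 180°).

At s = jω = j100:
pole (s+4): 4 + j100 → |·| = √(4²+100²) = √10016 ≈ 100.08, ∠ = arctan(100/4) ≈ 87.71°
pole (s+10): 10 + j100 → |·| = √(10²+100²) = √10100 ≈ 100.5, ∠ = arctan(100/10) ≈ 84.29°
pole (s+200): 200 + j100 → |·| = √(200²+100²) = √50000 ≈ 223.61, ∠ = arctan(100/200) ≈ 26.57°
|H| = 10 / 2.2491e+06 ≈ 4.4462e-06
Gain = 20 log₁₀(4.4462e-06) ≈ -107.04 dB
∠H = 0.00° − 198.57° = -198.57° ≡ 161.43° (principal value)

-107.0 dB, 161.4°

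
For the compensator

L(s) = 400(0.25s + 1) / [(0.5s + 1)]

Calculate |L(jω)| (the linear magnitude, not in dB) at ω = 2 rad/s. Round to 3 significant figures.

At ω = 2 rad/s:
zero (1 + j2·0.25) = 1 + j0.5 → |·| ≈ 1.118, ∠ ≈ 26.57°
pole (1 + j2·0.5) = 1 + j1 → |·| ≈ 1.4142, ∠ ≈ 45.00°
|L| = 400 · 1.118 / (1.4142) ≈ 316.22

316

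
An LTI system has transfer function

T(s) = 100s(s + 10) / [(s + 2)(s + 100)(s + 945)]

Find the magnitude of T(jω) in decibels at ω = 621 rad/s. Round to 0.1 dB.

At s = jω = j621:
zero (s+10): 10 + j621 → |·| = √(10²+621²) = √385741 ≈ 621.08, ∠ = arctan(621/10) ≈ 89.08°
zero at origin: s = j621 → |·| = 621, ∠ = 90.00°
pole (s+2): 2 + j621 → |·| = √(2²+621²) = √385645 ≈ 621, ∠ = arctan(621/2) ≈ 89.82°
pole (s+100): 100 + j621 → |·| = √(100²+621²) = √395641 ≈ 629, ∠ = arctan(621/100) ≈ 80.85°
pole (s+945): 945 + j621 → |·| = √(945²+621²) = √1278666 ≈ 1130.8, ∠ = arctan(621/945) ≈ 33.31°
|T| = 100 · 3.8569e+05 / 4.417e+08 ≈ 0.087319
Gain = 20 log₁₀(0.087319) ≈ -21.18 dB

-21.2 dB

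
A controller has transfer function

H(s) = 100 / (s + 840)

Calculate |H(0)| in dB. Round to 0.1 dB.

-18.5 dB

H(0) = 100 / (840) ≈ 0.11905
20 log₁₀(0.11905) ≈ -18.49 dB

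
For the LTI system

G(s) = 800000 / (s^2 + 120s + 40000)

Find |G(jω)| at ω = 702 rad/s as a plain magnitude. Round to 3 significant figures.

At s = jω = j702:
quadratic: (j702)² + 120·j702 + 40000 = -452804 + j84240 → |·| ≈ 4.6057e+05, ∠ ≈ 169.46°
|G| = 800000 / 4.6057e+05 ≈ 1.737

1.74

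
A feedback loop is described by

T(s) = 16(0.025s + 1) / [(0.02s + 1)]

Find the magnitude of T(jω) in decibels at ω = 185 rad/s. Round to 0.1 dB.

At ω = 185 rad/s:
zero (1 + j185·0.025) = 1 + j4.625 → |·| ≈ 4.7319, ∠ ≈ 77.80°
pole (1 + j185·0.02) = 1 + j3.7 → |·| ≈ 3.8328, ∠ ≈ 74.88°
|T| = 16 · 4.7319 / (3.8328) ≈ 19.753
Gain = 20 log₁₀(19.753) ≈ 25.91 dB

25.9 dB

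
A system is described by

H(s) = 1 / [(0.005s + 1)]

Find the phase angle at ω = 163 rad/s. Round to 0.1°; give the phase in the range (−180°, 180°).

At ω = 163 rad/s:
pole (1 + j163·0.005) = 1 + j0.815 → |·| ≈ 1.29, ∠ ≈ 39.18°
∠H = (0°) − (39.18°) = -39.18°

-39.2°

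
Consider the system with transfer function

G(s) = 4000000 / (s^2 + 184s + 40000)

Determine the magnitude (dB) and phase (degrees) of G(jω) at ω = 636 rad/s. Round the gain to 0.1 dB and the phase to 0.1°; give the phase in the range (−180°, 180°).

20.4 dB, -162.2°

At s = jω = j636:
quadratic: (j636)² + 184·j636 + 40000 = -364496 + j117024 → |·| ≈ 3.8282e+05, ∠ ≈ 162.20°
|G| = 4000000 / 3.8282e+05 ≈ 10.449
Gain = 20 log₁₀(10.449) ≈ 20.38 dB
∠G = 0.00° − 162.20° = -162.20°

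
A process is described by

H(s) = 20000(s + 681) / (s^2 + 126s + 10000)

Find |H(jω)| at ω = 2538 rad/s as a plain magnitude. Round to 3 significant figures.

At s = jω = j2538:
zero (s+681): 681 + j2538 → |·| = √(681²+2538²) = √6905205 ≈ 2627.8, ∠ = arctan(2538/681) ≈ 74.98°
quadratic: (j2538)² + 126·j2538 + 10000 = -6431444 + j319788 → |·| ≈ 6.4394e+06, ∠ ≈ 177.15°
|H| = 20000 · 2627.8 / 6.4394e+06 ≈ 8.1616

8.16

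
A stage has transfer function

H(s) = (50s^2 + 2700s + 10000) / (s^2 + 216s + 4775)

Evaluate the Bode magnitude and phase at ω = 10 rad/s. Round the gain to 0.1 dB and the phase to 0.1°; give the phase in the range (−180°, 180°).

Substitute s = j10:
Numerator: 50(j10)^2 + 2700(j10) + 10000 = 5000 + j27000
Denominator: (j10)^2 + 216(j10) + 4775 = 4675 + j2160
|N| = √(5000² + 27000²) ≈ 27459, ∠N ≈ 79.51°
|D| = √(4675² + 2160²) ≈ 5149.9, ∠D ≈ 24.80°
|H| = 27459 / 5149.9 ≈ 5.3319
Gain = 20 log₁₀(5.3319) ≈ 14.54 dB
∠H = 79.51° − 24.80° = 54.71°

14.5 dB, 54.7°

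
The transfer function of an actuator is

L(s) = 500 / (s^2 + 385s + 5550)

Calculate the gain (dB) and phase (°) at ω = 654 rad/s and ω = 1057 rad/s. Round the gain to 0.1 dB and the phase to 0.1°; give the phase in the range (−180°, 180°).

ω = 654: -59.9 dB, -149.2°; ω = 1057: -67.5 dB, -159.9°

Substitute s = j654:
Numerator: 500 = 500 + j0
Denominator: (j654)^2 + 385(j654) + 5550 = -422166 + j251790
|N| = √(500² + 0²) ≈ 500, ∠N ≈ 0.00°
|D| = √(422166² + 251790²) ≈ 4.9155e+05, ∠D ≈ 149.19°
|L| = 500 / 4.9155e+05 ≈ 0.0010172
Gain = 20 log₁₀(0.0010172) ≈ -59.85 dB
∠L = 0.00° − 149.19° = -149.19°

Substitute s = j1057:
Numerator: 500 = 500 + j0
Denominator: (j1057)^2 + 385(j1057) + 5550 = -1111699 + j406945
|N| = √(500² + 0²) ≈ 500, ∠N ≈ 0.00°
|D| = √(1111699² + 406945²) ≈ 1.1838e+06, ∠D ≈ 159.89°
|L| = 500 / 1.1838e+06 ≈ 0.00042237
Gain = 20 log₁₀(0.00042237) ≈ -67.49 dB
∠L = 0.00° − 159.89° = -159.89°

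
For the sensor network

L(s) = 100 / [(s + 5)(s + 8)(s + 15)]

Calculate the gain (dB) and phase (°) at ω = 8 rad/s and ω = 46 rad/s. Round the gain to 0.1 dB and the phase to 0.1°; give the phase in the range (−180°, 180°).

At s = jω = j8:
pole (s+5): 5 + j8 → |·| = √(5²+8²) = √89 ≈ 9.434, ∠ = arctan(8/5) ≈ 57.99°
pole (s+8): 8 + j8 → |·| = √(8²+8²) = √128 ≈ 11.314, ∠ = arctan(8/8) ≈ 45.00°
pole (s+15): 15 + j8 → |·| = √(15²+8²) = √289 ≈ 17, ∠ = arctan(8/15) ≈ 28.07°
|L| = 100 / 1814.5 ≈ 0.055112
Gain = 20 log₁₀(0.055112) ≈ -25.18 dB
∠L = 0.00° − 131.06° = -131.06°

At s = jω = j46:
pole (s+5): 5 + j46 → |·| = √(5²+46²) = √2141 ≈ 46.271, ∠ = arctan(46/5) ≈ 83.80°
pole (s+8): 8 + j46 → |·| = √(8²+46²) = √2180 ≈ 46.69, ∠ = arctan(46/8) ≈ 80.13°
pole (s+15): 15 + j46 → |·| = √(15²+46²) = √2341 ≈ 48.384, ∠ = arctan(46/15) ≈ 71.94°
|L| = 100 / 1.0453e+05 ≈ 0.00095666
Gain = 20 log₁₀(0.00095666) ≈ -60.38 dB
∠L = 0.00° − 235.87° = -235.87° ≡ 124.13° (principal value)

ω = 8: -25.2 dB, -131.1°; ω = 46: -60.4 dB, 124.1°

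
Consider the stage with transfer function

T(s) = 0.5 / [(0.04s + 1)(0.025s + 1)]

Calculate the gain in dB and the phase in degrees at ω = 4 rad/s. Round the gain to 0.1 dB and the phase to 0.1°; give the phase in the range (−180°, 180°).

-6.2 dB, -14.8°

At ω = 4 rad/s:
pole (1 + j4·0.04) = 1 + j0.16 → |·| ≈ 1.0127, ∠ ≈ 9.09°
pole (1 + j4·0.025) = 1 + j0.1 → |·| ≈ 1.005, ∠ ≈ 5.71°
|T| = 0.5 · 1 / (1.0127 · 1.005) ≈ 0.49127
Gain = 20 log₁₀(0.49127) ≈ -6.17 dB
∠T = (0°) − (9.09° + 5.71°) = -14.80°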